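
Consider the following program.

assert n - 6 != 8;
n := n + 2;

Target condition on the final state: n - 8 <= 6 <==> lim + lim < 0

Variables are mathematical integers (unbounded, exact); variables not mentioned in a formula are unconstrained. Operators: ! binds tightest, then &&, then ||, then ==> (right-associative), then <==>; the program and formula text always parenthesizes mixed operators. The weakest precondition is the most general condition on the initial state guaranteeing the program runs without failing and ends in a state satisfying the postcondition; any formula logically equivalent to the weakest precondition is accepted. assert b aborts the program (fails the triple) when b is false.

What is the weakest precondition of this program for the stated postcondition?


Working backward. After the program, the postcondition n - 8 <= 6 <==> lim + lim < 0 must hold; in canonical form it is n <= 14 <==> 2*lim < 0.
Before n := n + 2: n <= 12 <==> 2*lim < 0
Before assert n - 6 != 8: n != 14 && (n <= 12 <==> 2*lim < 0)
Answer: WP = n != 14 && (n <= 12 <==> 2*lim < 0)


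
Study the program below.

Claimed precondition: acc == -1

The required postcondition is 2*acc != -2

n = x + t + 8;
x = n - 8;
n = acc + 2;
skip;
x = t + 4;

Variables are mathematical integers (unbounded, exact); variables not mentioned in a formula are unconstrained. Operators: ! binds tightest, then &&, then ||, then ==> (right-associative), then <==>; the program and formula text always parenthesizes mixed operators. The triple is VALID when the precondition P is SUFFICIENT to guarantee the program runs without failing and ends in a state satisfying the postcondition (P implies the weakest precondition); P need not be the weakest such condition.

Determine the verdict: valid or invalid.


Working backward. After the program, 2*acc != -2 must hold.
Before x := t + 4: 2*acc != -2
Before skip: 2*acc != -2
Before n := acc + 2: 2*acc != -2
Before x := n - 8: 2*acc != -2
Before n := x + t + 8: 2*acc != -2
The weakest precondition is 2*acc != -2.
Check whether acc == -1 implies it.
Countermodel: at the initial state acc = -1, the precondition holds but the weakest precondition fails.
Answer: invalid


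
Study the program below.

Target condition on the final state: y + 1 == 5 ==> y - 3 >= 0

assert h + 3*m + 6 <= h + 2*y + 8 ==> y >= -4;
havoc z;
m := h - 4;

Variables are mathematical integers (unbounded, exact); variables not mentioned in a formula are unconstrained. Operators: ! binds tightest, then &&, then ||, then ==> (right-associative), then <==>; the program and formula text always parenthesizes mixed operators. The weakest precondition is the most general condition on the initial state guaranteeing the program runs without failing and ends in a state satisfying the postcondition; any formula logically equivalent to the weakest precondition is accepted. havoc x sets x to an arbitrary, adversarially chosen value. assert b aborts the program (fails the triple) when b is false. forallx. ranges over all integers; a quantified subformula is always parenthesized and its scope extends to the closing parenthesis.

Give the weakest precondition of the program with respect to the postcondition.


Working backward. After the program, the postcondition y + 1 == 5 ==> y - 3 >= 0 must hold; in canonical form it is y == 4 ==> y >= 3.
Before m := h - 4: y == 4 ==> y >= 3
Before havoc z: y == 4 ==> y >= 3
Before assert h + 3*m + 6 <= h + 2*y + 8 ==> y >= -4: (3*m <= 2*y + 2 ==> y >= -4) && (y == 4 ==> y >= 3)
Answer: WP = (3*m <= 2*y + 2 ==> y >= -4) && (y == 4 ==> y >= 3)


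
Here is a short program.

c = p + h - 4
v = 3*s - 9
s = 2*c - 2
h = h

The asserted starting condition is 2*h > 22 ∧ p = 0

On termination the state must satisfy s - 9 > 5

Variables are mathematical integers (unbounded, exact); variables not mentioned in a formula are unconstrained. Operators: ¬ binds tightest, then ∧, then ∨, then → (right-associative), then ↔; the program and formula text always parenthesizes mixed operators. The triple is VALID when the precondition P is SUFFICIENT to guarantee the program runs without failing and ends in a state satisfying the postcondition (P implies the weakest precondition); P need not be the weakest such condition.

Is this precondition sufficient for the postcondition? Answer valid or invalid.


Working backward. After the program, the postcondition s - 9 > 5 must hold; in canonical form it is s > 14.
Before h := h: s > 14
Before s := 2*c - 2: 2*c > 16
Before v := 3*s - 9: 2*c > 16
Before c := p + h - 4: 2*h + 2*p > 24
The weakest precondition is 2*h + 2*p > 24.
Check whether 2*h > 22 ∧ p = 0 implies it.
Countermodel: at the initial state h = 12, p = 0, the precondition holds but the weakest precondition fails.
Answer: invalid


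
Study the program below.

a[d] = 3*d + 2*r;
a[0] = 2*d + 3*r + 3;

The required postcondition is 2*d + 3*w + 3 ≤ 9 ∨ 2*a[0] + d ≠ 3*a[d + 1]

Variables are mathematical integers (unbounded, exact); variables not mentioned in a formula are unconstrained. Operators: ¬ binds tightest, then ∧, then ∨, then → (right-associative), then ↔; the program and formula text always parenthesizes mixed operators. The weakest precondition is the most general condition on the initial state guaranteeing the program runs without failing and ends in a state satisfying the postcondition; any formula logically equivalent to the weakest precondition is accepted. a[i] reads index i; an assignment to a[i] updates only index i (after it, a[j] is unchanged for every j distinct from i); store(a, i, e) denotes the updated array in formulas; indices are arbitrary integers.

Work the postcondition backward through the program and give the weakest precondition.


Working backward. After the program, the postcondition 2*d + 3*w + 3 ≤ 9 ∨ 2*a[0] + d ≠ 3*a[d + 1] must hold; in canonical form it is 2*d + 3*w ≤ 6 ∨ 2*a[0] + d ≠ 3*a[d + 1].
Before a[0] := 2*d + 3*r + 3: 2*d + 3*w ≤ 6 ∨ 5*d + 6*r ≠ 3*store(a, 0, 2*d + 3*r + 3)[d + 1] - 6
Before a[d] := 3*d + 2*r: 2*d + 3*w ≤ 6 ∨ 5*d + 6*r ≠ 3*store(store(a, d, 3*d + 2*r), 0, 2*d + 3*r + 3)[d + 1] - 6
Answer: WP = 2*d + 3*w ≤ 6 ∨ 5*d + 6*r ≠ 3*store(store(a, d, 3*d + 2*r), 0, 2*d + 3*r + 3)[d + 1] - 6


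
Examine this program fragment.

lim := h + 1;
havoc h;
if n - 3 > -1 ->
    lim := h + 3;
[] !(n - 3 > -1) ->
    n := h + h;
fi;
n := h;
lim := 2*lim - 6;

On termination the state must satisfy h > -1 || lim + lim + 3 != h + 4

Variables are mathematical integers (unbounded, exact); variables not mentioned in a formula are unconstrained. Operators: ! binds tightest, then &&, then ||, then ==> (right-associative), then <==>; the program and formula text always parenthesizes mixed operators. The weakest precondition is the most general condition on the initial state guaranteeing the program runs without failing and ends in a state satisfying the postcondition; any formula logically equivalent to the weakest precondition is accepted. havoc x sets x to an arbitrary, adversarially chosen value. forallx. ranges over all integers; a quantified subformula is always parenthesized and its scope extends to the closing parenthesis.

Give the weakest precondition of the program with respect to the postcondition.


Working backward. After the program, the postcondition h > -1 || lim + lim + 3 != h + 4 must hold; in canonical form it is h > -1 || 2*lim != h + 1.
Before lim := 2*lim - 6: h > -1 || 4*lim != h + 13
Before n := h: h > -1 || 4*lim != h + 13
Then branch requires h > -1 || 3*h != 1; else branch requires h > -1 || 4*lim != h + 13.
Before the if: (n > 2 ==> (h > -1 || 3*h != 1)) && ((!(n > 2)) ==> (h > -1 || 4*lim != h + 13))
Before havoc h: forall h_1. ((n > 2 ==> (h_1 > -1 || 3*h_1 != 1)) && ((!(n > 2)) ==> (h_1 > -1 || 4*lim != h_1 + 13)))
Before lim := h + 1: forall h_1. ((n > 2 ==> (h_1 > -1 || 3*h_1 != 1)) && ((!(n > 2)) ==> (h_1 > -1 || 4*h != h_1 + 9)))
Answer: WP = forall h_1. ((n > 2 ==> (h_1 > -1 || 3*h_1 != 1)) && ((!(n > 2)) ==> (h_1 > -1 || 4*h != h_1 + 9)))


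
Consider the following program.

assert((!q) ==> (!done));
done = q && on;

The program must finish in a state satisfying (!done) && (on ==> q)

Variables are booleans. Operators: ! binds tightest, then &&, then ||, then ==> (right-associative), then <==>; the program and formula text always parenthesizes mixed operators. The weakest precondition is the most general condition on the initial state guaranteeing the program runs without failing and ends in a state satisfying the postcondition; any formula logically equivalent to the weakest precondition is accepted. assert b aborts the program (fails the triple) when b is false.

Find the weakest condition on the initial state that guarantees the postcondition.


Working backward. After the program, (!done) && (on ==> q) must hold.
Before done := q && on: (!(q && on)) && (on ==> q)
Before assert (!q) ==> (!done): ((!q) ==> (!done)) && (!(q && on)) && (on ==> q)
Answer: WP = ((!q) ==> (!done)) && (!(q && on)) && (on ==> q)


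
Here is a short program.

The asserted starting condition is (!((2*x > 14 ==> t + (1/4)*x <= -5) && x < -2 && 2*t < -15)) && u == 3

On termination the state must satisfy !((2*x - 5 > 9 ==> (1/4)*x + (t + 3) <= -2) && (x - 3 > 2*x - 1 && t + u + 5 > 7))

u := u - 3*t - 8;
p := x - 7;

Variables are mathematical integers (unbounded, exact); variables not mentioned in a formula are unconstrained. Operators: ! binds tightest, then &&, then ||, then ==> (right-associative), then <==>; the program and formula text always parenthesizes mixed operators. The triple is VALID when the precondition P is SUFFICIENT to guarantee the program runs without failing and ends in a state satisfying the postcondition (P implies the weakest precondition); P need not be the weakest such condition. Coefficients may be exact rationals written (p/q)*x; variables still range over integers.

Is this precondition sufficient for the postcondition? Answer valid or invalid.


Working backward. After the program, the postcondition !((2*x - 5 > 9 ==> (1/4)*x + (t + 3) <= -2) && (x - 3 > 2*x - 1 && t + u + 5 > 7)) must hold; in canonical form it is !((2*x > 14 ==> t + (1/4)*x <= -5) && x < -2 && t + u > 2).
Before p := x - 7: !((2*x > 14 ==> t + (1/4)*x <= -5) && x < -2 && t + u > 2)
Before u := u - 3*t - 8: !((2*x > 14 ==> t + (1/4)*x <= -5) && x < -2 && u > 2*t + 10)
The weakest precondition is !((2*x > 14 ==> t + (1/4)*x <= -5) && x < -2 && u > 2*t + 10).
Check whether (!((2*x > 14 ==> t + (1/4)*x <= -5) && x < -2 && 2*t < -15)) && u == 3 implies it.
Countermodel: at the initial state t = -4, u = 3, x = -3, the precondition holds but the weakest precondition fails.
Answer: invalid


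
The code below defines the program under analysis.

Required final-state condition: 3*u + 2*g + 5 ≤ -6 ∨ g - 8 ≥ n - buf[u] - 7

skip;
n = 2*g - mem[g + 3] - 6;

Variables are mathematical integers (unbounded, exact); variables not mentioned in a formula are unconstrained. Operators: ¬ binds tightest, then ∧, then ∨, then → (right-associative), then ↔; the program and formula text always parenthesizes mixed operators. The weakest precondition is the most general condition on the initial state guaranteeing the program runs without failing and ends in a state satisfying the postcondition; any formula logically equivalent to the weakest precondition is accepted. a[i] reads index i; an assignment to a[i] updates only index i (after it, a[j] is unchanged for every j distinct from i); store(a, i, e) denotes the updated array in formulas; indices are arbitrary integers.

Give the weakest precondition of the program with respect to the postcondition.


Working backward. After the program, the postcondition 3*u + 2*g + 5 ≤ -6 ∨ g - 8 ≥ n - buf[u] - 7 must hold; in canonical form it is 2*g + 3*u ≤ -11 ∨ buf[u] + g ≥ n + 1.
Before n := 2*g - mem[g + 3] - 6: 2*g + 3*u ≤ -11 ∨ buf[u] + mem[g + 3] ≥ g - 5
Before skip: 2*g + 3*u ≤ -11 ∨ buf[u] + mem[g + 3] ≥ g - 5
Answer: WP = 2*g + 3*u ≤ -11 ∨ buf[u] + mem[g + 3] ≥ g - 5


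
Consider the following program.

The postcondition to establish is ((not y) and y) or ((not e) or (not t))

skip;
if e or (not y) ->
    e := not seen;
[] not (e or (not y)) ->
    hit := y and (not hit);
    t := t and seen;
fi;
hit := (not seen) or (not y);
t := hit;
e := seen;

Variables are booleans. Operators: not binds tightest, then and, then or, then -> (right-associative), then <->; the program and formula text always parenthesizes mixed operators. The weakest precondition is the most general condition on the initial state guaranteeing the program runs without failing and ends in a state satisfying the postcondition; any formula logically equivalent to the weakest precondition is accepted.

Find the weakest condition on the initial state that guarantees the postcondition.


Working backward. After the program, the postcondition ((not y) and y) or ((not e) or (not t)) must hold; in canonical form it is (not e) or (not t).
Before e := seen: (not seen) or (not t)
Before t := hit: (not seen) or (not hit)
Before hit := (not seen) or (not y): (not seen) or (not ((not seen) or (not y)))
Then branch requires (not seen) or (not ((not seen) or (not y))); else branch requires (not seen) or (not ((not seen) or (not y))).
Before the if: ((e or (not y)) -> ((not seen) or (not ((not seen) or (not y))))) and ((not (e or (not y))) -> ((not seen) or (not ((not seen) or (not y)))))
Before skip: ((e or (not y)) -> ((not seen) or (not ((not seen) or (not y))))) and ((not (e or (not y))) -> ((not seen) or (not ((not seen) or (not y)))))
Answer: WP = ((e or (not y)) -> ((not seen) or (not ((not seen) or (not y))))) and ((not (e or (not y))) -> ((not seen) or (not ((not seen) or (not y)))))


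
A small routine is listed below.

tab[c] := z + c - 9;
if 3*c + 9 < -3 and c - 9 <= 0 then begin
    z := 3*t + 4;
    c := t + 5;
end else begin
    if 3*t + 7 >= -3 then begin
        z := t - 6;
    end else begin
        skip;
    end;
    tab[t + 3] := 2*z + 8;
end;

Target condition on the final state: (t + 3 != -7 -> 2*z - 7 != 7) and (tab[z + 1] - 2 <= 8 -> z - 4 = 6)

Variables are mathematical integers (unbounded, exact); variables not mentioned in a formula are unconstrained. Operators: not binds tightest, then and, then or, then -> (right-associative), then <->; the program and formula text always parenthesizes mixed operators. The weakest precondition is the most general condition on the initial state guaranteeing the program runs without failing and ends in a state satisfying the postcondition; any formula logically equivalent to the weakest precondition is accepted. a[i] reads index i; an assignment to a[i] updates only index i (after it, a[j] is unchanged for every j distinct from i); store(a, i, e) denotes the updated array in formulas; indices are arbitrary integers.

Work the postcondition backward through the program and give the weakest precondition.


Working backward. After the program, the postcondition (t + 3 != -7 -> 2*z - 7 != 7) and (tab[z + 1] - 2 <= 8 -> z - 4 = 6) must hold; in canonical form it is (t != -10 -> 2*z != 14) and (tab[z + 1] <= 10 -> z = 10).
Then branch requires (t != -10 -> 6*t != 6) and (tab[3*t + 5] <= 10 -> 3*t = 6); else branch requires (3*t >= -10 -> ((t != -10 -> 2*t != 26) and (store(tab, t + 3, 2*t - 4)[t - 5] <= 10 -> t = 16))) and ((not (3*t >= -10)) -> ((t != -10 -> 2*z != 14) and (store(tab, t + 3, 2*z + 8)[z + 1] <= 10 -> z = 10))).
Before the if: ((3*c < -12 and c <= 9) -> ((t != -10 -> 6*t != 6) and (tab[3*t + 5] <= 10 -> 3*t = 6))) and ((not (3*c < -12 and c <= 9)) -> ((3*t >= -10 -> ((t != -10 -> 2*t != 26) and (store(tab, t + 3, 2*t - 4)[t - 5] <= 10 -> t = 16))) and ((not (3*t >= -10)) -> ((t != -10 -> 2*z != 14) and (store(tab, t + 3, 2*z + 8)[z + 1] <= 10 -> z = 10)))))
Before tab[c] := z + c - 9: ((3*c < -12 and c <= 9) -> ((t != -10 -> 6*t != 6) and (store(tab, c, c + z - 9)[3*t + 5] <= 10 -> 3*t = 6))) and ((not (3*c < -12 and c <= 9)) -> ((3*t >= -10 -> ((t != -10 -> 2*t != 26) and (store(store(tab, c, c + z - 9), t + 3, 2*t - 4)[t - 5] <= 10 -> t = 16))) and ((not (3*t >= -10)) -> ((t != -10 -> 2*z != 14) and (store(store(tab, c, c + z - 9), t + 3, 2*z + 8)[z + 1] <= 10 -> z = 10)))))
Answer: WP = ((3*c < -12 and c <= 9) -> ((t != -10 -> 6*t != 6) and (store(tab, c, c + z - 9)[3*t + 5] <= 10 -> 3*t = 6))) and ((not (3*c < -12 and c <= 9)) -> ((3*t >= -10 -> ((t != -10 -> 2*t != 26) and (store(store(tab, c, c + z - 9), t + 3, 2*t - 4)[t - 5] <= 10 -> t = 16))) and ((not (3*t >= -10)) -> ((t != -10 -> 2*z != 14) and (store(store(tab, c, c + z - 9), t + 3, 2*z + 8)[z + 1] <= 10 -> z = 10)))))


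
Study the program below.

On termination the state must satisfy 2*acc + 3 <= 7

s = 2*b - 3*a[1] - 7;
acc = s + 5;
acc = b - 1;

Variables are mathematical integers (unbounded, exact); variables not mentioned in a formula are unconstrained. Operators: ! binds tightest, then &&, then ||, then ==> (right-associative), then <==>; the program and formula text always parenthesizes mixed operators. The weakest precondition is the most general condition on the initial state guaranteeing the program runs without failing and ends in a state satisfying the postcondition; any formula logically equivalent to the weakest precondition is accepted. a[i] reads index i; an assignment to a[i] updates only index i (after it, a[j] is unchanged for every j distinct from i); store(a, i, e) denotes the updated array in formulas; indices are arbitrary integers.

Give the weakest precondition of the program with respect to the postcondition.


Working backward. After the program, the postcondition 2*acc + 3 <= 7 must hold; in canonical form it is 2*acc <= 4.
Before acc := b - 1: 2*b <= 6
Before acc := s + 5: 2*b <= 6
Before s := 2*b - 3*a[1] - 7: 2*b <= 6
Answer: WP = 2*b <= 6


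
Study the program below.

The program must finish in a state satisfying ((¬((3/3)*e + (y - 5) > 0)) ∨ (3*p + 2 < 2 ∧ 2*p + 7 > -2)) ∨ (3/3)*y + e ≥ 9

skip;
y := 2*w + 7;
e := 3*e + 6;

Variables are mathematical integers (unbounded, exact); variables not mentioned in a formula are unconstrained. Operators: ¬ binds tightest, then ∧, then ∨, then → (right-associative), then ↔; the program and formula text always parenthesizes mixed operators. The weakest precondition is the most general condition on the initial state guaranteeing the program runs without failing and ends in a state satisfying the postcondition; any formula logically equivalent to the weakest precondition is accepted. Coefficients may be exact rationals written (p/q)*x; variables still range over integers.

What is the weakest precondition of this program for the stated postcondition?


Working backward. After the program, the postcondition ((¬((3/3)*e + (y - 5) > 0)) ∨ (3*p + 2 < 2 ∧ 2*p + 7 > -2)) ∨ (3/3)*y + e ≥ 9 must hold; in canonical form it is (¬(e + y > 5)) ∨ (3*p < 0 ∧ 2*p > -9) ∨ e + y ≥ 9.
Before e := 3*e + 6: (¬(3*e + y > -1)) ∨ (3*p < 0 ∧ 2*p > -9) ∨ 3*e + y ≥ 3
Before y := 2*w + 7: (¬(3*e + 2*w > -8)) ∨ (3*p < 0 ∧ 2*p > -9) ∨ 3*e + 2*w ≥ -4
Before skip: (¬(3*e + 2*w > -8)) ∨ (3*p < 0 ∧ 2*p > -9) ∨ 3*e + 2*w ≥ -4
Answer: WP = (¬(3*e + 2*w > -8)) ∨ (3*p < 0 ∧ 2*p > -9) ∨ 3*e + 2*w ≥ -4


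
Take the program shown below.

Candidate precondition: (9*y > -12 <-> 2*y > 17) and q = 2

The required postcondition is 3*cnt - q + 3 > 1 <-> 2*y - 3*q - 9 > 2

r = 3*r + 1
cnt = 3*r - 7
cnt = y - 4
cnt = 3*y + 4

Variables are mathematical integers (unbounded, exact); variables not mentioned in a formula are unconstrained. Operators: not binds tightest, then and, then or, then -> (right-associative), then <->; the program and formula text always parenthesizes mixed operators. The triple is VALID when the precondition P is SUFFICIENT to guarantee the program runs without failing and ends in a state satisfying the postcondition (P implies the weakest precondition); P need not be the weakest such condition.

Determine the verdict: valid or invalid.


Working backward. After the program, the postcondition 3*cnt - q + 3 > 1 <-> 2*y - 3*q - 9 > 2 must hold; in canonical form it is 3*cnt > q - 2 <-> 2*y > 3*q + 11.
Before cnt := 3*y + 4: 9*y > q - 14 <-> 2*y > 3*q + 11
Before cnt := y - 4: 9*y > q - 14 <-> 2*y > 3*q + 11
Before cnt := 3*r - 7: 9*y > q - 14 <-> 2*y > 3*q + 11
Before r := 3*r + 1: 9*y > q - 14 <-> 2*y > 3*q + 11
The weakest precondition is 9*y > q - 14 <-> 2*y > 3*q + 11.
Check whether (9*y > -12 <-> 2*y > 17) and q = 2 implies it.
Every state satisfying the precondition satisfies the weakest precondition: the implication holds.
Answer: valid


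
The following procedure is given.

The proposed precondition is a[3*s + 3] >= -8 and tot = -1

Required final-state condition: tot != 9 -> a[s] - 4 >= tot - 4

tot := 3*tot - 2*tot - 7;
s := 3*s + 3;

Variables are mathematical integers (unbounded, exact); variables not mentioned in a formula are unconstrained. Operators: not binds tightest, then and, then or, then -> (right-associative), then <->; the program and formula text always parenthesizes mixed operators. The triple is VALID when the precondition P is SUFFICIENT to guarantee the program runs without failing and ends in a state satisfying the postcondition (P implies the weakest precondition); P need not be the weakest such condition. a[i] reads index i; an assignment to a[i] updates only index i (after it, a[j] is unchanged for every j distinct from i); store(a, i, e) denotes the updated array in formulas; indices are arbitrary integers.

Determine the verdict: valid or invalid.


Working backward. After the program, the postcondition tot != 9 -> a[s] - 4 >= tot - 4 must hold; in canonical form it is tot != 9 -> a[s] >= tot.
Before s := 3*s + 3: tot != 9 -> a[3*s + 3] >= tot
Before tot := 3*tot - 2*tot - 7: tot != 16 -> a[3*s + 3] >= tot - 7
The weakest precondition is tot != 16 -> a[3*s + 3] >= tot - 7.
Check whether a[3*s + 3] >= -8 and tot = -1 implies it.
Every state satisfying the precondition satisfies the weakest precondition: the implication holds.
Answer: valid


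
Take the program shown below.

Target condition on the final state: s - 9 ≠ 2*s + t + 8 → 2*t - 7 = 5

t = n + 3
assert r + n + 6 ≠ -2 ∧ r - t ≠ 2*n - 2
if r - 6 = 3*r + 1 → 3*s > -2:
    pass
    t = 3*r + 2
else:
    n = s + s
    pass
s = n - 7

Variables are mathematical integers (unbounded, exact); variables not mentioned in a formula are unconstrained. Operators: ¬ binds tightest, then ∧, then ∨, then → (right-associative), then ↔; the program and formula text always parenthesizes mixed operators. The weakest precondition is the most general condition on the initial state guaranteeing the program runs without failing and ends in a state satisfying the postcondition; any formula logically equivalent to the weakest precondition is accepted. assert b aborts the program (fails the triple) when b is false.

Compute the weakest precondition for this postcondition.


Working backward. After the program, the postcondition s - 9 ≠ 2*s + t + 8 → 2*t - 7 = 5 must hold; in canonical form it is s + t ≠ -17 → 2*t = 12.
Before s := n - 7: n + t ≠ -10 → 2*t = 12
Then branch requires n + 3*r ≠ -12 → 6*r = 8; else branch requires 2*s + t ≠ -10 → 2*t = 12.
Before the if: ((2*r = -7 → 3*s > -2) → (n + 3*r ≠ -12 → 6*r = 8)) ∧ ((¬(2*r = -7 → 3*s > -2)) → (2*s + t ≠ -10 → 2*t = 12))
Before assert r + n + 6 ≠ -2 ∧ r - t ≠ 2*n - 2: n + r ≠ -8 ∧ r ≠ 2*n + t - 2 ∧ ((2*r = -7 → 3*s > -2) → (n + 3*r ≠ -12 → 6*r = 8)) ∧ ((¬(2*r = -7 → 3*s > -2)) → (2*s + t ≠ -10 → 2*t = 12))
Before t := n + 3: n + r ≠ -8 ∧ r ≠ 3*n + 1 ∧ ((2*r = -7 → 3*s > -2) → (n + 3*r ≠ -12 → 6*r = 8)) ∧ ((¬(2*r = -7 → 3*s > -2)) → (n + 2*s ≠ -13 → 2*n = 6))
Answer: WP = n + r ≠ -8 ∧ r ≠ 3*n + 1 ∧ ((2*r = -7 → 3*s > -2) → (n + 3*r ≠ -12 → 6*r = 8)) ∧ ((¬(2*r = -7 → 3*s > -2)) → (n + 2*s ≠ -13 → 2*n = 6))


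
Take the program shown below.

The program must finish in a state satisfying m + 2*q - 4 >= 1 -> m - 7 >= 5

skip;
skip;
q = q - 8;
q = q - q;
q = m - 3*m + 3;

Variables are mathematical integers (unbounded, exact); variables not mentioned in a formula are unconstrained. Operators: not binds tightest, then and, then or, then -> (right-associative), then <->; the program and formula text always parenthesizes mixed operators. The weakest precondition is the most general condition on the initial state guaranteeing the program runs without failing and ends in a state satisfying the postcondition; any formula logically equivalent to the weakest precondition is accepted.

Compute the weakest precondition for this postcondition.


Working backward. After the program, the postcondition m + 2*q - 4 >= 1 -> m - 7 >= 5 must hold; in canonical form it is m + 2*q >= 5 -> m >= 12.
Before q := m - 3*m + 3: 3*m <= 1 -> m >= 12
Before q := q - q: 3*m <= 1 -> m >= 12
Before q := q - 8: 3*m <= 1 -> m >= 12
Before skip: 3*m <= 1 -> m >= 12
Before skip: 3*m <= 1 -> m >= 12
Answer: WP = 3*m <= 1 -> m >= 12


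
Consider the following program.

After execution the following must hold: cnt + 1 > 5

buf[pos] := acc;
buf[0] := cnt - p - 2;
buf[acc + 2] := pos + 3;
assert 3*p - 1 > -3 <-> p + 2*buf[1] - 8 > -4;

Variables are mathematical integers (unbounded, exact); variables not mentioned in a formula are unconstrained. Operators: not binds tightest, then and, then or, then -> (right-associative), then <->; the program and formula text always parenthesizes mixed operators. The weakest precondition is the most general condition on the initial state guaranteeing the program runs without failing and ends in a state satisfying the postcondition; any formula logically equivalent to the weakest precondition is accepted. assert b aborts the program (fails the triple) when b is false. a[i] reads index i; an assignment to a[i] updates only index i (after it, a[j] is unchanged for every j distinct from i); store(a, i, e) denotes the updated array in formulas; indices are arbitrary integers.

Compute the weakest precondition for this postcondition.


Working backward. After the program, the postcondition cnt + 1 > 5 must hold; in canonical form it is cnt > 4.
Before assert 3*p - 1 > -3 <-> p + 2*buf[1] - 8 > -4: (3*p > -2 <-> 2*buf[1] + p > 4) and cnt > 4
Before buf[acc + 2] := pos + 3: (3*p > -2 <-> 2*store(buf, acc + 2, pos + 3)[1] + p > 4) and cnt > 4
Before buf[0] := cnt - p - 2: (3*p > -2 <-> 2*store(store(buf, 0, cnt - p - 2), acc + 2, pos + 3)[1] + p > 4) and cnt > 4
Before buf[pos] := acc: (3*p > -2 <-> 2*store(store(store(buf, pos, acc), 0, cnt - p - 2), acc + 2, pos + 3)[1] + p > 4) and cnt > 4
Answer: WP = (3*p > -2 <-> 2*store(store(store(buf, pos, acc), 0, cnt - p - 2), acc + 2, pos + 3)[1] + p > 4) and cnt > 4


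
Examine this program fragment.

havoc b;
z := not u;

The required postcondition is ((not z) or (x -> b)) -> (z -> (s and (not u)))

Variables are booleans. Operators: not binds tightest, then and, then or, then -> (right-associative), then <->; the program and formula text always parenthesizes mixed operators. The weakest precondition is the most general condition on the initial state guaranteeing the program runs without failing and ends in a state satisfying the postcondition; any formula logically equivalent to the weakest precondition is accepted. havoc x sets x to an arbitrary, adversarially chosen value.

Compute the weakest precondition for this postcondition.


Working backward. After the program, ((not z) or (x -> b)) -> (z -> (s and (not u))) must hold.
Before z := not u: (u or (x -> b)) -> ((not u) -> (s and (not u)))
Before havoc b: ((not u) -> (s and (not u))) and ((u or (not x)) -> ((not u) -> (s and (not u))))
Answer: WP = ((not u) -> (s and (not u))) and ((u or (not x)) -> ((not u) -> (s and (not u))))


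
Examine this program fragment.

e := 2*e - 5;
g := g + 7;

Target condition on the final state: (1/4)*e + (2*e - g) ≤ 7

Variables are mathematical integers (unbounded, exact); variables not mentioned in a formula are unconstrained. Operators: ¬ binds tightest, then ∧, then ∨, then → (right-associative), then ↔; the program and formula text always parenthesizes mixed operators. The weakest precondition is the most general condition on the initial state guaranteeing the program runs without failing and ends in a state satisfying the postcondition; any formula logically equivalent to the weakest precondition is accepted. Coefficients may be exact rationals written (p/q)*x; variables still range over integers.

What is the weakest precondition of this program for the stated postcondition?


Working backward. After the program, the postcondition (1/4)*e + (2*e - g) ≤ 7 must hold; in canonical form it is (9/4)*e ≤ g + 7.
Before g := g + 7: (9/4)*e ≤ g + 14
Before e := 2*e - 5: (9/2)*e ≤ g + 101/4
Answer: WP = (9/2)*e ≤ g + 101/4


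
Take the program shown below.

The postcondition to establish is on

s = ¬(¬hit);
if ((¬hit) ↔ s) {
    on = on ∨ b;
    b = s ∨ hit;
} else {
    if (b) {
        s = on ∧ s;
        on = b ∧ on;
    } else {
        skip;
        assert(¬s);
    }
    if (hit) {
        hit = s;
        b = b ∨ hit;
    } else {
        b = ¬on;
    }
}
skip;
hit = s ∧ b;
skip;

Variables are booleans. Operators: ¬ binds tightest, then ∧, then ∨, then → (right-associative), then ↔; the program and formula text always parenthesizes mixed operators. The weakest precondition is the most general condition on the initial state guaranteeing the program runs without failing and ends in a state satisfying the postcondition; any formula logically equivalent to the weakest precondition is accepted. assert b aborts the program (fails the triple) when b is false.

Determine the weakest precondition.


Working backward. After the program, on must hold.
Before skip: on
Before hit := s ∧ b: on
Before skip: on
Then branch requires on ∨ b; else branch requires (b → ((hit → (b ∧ on)) ∧ ((¬hit) → (b ∧ on)))) ∧ ((¬b) → ((¬s) ∧ (hit → on) ∧ ((¬hit) → on))).
Before the if: (((¬hit) ↔ s) → (on ∨ b)) ∧ ((¬((¬hit) ↔ s)) → ((b → ((hit → (b ∧ on)) ∧ ((¬hit) → (b ∧ on)))) ∧ ((¬b) → ((¬s) ∧ (hit → on) ∧ ((¬hit) → on)))))
Before s := ¬(¬hit): (((¬hit) ↔ hit) → (on ∨ b)) ∧ ((¬((¬hit) ↔ hit)) → ((b → ((hit → (b ∧ on)) ∧ ((¬hit) → (b ∧ on)))) ∧ ((¬b) → ((¬hit) ∧ (hit → on) ∧ ((¬hit) → on)))))
Answer: WP = (((¬hit) ↔ hit) → (on ∨ b)) ∧ ((¬((¬hit) ↔ hit)) → ((b → ((hit → (b ∧ on)) ∧ ((¬hit) → (b ∧ on)))) ∧ ((¬b) → ((¬hit) ∧ (hit → on) ∧ ((¬hit) → on)))))


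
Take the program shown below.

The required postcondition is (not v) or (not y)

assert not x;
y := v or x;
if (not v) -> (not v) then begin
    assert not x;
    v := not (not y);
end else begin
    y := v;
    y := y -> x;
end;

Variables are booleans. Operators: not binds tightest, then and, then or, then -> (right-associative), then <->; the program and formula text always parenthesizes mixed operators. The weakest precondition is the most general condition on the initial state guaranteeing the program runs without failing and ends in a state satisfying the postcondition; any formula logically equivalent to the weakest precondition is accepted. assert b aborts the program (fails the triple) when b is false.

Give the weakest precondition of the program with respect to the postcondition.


Working backward. After the program, (not v) or (not y) must hold.
Then branch requires (not x) and (not y); else branch requires (not v) or (not (v -> x)).
Before the if: (not x) and (not y)
Before y := v or x: (not x) and (not (v or x))
Before assert not x: (not x) and (not (v or x))
Answer: WP = (not x) and (not (v or x))


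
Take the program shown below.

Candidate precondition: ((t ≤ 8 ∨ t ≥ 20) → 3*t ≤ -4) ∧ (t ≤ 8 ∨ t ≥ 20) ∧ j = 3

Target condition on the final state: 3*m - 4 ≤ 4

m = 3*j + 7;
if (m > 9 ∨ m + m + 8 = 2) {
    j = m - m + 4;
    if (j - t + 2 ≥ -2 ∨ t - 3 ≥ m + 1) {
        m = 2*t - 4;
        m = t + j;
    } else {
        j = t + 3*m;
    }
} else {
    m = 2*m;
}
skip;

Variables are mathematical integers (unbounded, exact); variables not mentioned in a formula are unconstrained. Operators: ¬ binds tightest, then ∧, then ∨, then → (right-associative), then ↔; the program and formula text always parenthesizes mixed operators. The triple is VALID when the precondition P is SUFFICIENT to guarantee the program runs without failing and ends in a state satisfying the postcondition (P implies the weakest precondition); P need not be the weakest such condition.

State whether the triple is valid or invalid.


Working backward. After the program, the postcondition 3*m - 4 ≤ 4 must hold; in canonical form it is 3*m ≤ 8.
Before skip: 3*m ≤ 8
Then branch requires ((t ≤ 8 ∨ t ≥ m + 4) → 3*t ≤ -4) ∧ ((¬(t ≤ 8 ∨ t ≥ m + 4)) → 3*m ≤ 8); else branch requires 6*m ≤ 8.
Before the if: ((m > 9 ∨ 2*m = -6) → (((t ≤ 8 ∨ t ≥ m + 4) → 3*t ≤ -4) ∧ ((¬(t ≤ 8 ∨ t ≥ m + 4)) → 3*m ≤ 8))) ∧ ((¬(m > 9 ∨ 2*m = -6)) → 6*m ≤ 8)
Before m := 3*j + 7: ((3*j > 2 ∨ 6*j = -20) → (((t ≤ 8 ∨ t ≥ 3*j + 11) → 3*t ≤ -4) ∧ ((¬(t ≤ 8 ∨ t ≥ 3*j + 11)) → 9*j ≤ -13))) ∧ ((¬(3*j > 2 ∨ 6*j = -20)) → 18*j ≤ -34)
The weakest precondition is ((3*j > 2 ∨ 6*j = -20) → (((t ≤ 8 ∨ t ≥ 3*j + 11) → 3*t ≤ -4) ∧ ((¬(t ≤ 8 ∨ t ≥ 3*j + 11)) → 9*j ≤ -13))) ∧ ((¬(3*j > 2 ∨ 6*j = -20)) → 18*j ≤ -34).
Check whether ((t ≤ 8 ∨ t ≥ 20) → 3*t ≤ -4) ∧ (t ≤ 8 ∨ t ≥ 20) ∧ j = 3 implies it.
Every state satisfying the precondition satisfies the weakest precondition: the implication holds.
Answer: valid


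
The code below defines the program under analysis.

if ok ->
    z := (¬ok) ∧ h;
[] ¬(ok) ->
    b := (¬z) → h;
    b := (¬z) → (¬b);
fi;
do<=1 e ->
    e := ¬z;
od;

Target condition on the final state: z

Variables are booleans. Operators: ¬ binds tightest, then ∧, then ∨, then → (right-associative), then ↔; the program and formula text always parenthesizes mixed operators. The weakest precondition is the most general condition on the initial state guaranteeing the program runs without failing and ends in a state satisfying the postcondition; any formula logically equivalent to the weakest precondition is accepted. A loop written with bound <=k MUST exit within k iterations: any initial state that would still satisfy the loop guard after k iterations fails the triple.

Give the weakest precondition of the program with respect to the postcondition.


Working backward. After the program, z must hold.
Before the loop (bound <=1), unroll the exhaustion recursion (WP_0 = exit-now case; WP_j = one more guarded iteration, up to j = 1):
  WP_0: (¬e) ∧ z
  WP_1: (e → z) ∧ ((¬e) → z)
So before the loop: (e → z) ∧ ((¬e) → z)
Then branch requires (e → ((¬ok) ∧ h)) ∧ ((¬e) → ((¬ok) ∧ h)); else branch requires (e → z) ∧ ((¬e) → z).
Before the if: (ok → ((e → ((¬ok) ∧ h)) ∧ ((¬e) → ((¬ok) ∧ h)))) ∧ ((¬ok) → ((e → z) ∧ ((¬e) → z)))
Answer: WP = (ok → ((e → ((¬ok) ∧ h)) ∧ ((¬e) → ((¬ok) ∧ h)))) ∧ ((¬ok) → ((e → z) ∧ ((¬e) → z)))


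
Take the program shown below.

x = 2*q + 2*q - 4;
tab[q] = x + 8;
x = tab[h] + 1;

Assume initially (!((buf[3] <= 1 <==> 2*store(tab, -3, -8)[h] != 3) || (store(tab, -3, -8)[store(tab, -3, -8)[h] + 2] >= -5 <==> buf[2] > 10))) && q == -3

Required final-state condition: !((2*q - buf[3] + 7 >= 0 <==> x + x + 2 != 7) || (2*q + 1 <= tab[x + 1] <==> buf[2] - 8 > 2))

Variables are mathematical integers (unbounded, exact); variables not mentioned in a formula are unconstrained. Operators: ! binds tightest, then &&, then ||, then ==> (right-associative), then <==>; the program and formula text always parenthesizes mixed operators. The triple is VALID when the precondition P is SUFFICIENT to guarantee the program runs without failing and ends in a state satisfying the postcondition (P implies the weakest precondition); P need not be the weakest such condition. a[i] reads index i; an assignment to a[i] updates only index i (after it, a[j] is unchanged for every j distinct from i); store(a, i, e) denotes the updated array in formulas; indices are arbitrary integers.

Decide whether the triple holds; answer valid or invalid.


Working backward. After the program, the postcondition !((2*q - buf[3] + 7 >= 0 <==> x + x + 2 != 7) || (2*q + 1 <= tab[x + 1] <==> buf[2] - 8 > 2)) must hold; in canonical form it is !((2*q >= buf[3] - 7 <==> 2*x != 5) || (2*q <= tab[x + 1] - 1 <==> buf[2] > 10)).
Before x := tab[h] + 1: !((2*q >= buf[3] - 7 <==> 2*tab[h] != 3) || (2*q <= tab[tab[h] + 2] - 1 <==> buf[2] > 10))
Before tab[q] := x + 8: !((2*q >= buf[3] - 7 <==> 2*store(tab, q, x + 8)[h] != 3) || (2*q <= store(tab, q, x + 8)[store(tab, q, x + 8)[h] + 2] - 1 <==> buf[2] > 10))
Before x := 2*q + 2*q - 4: !((2*q >= buf[3] - 7 <==> 2*store(tab, q, 4*q + 4)[h] != 3) || (2*q <= store(tab, q, 4*q + 4)[store(tab, q, 4*q + 4)[h] + 2] - 1 <==> buf[2] > 10))
The weakest precondition is !((2*q >= buf[3] - 7 <==> 2*store(tab, q, 4*q + 4)[h] != 3) || (2*q <= store(tab, q, 4*q + 4)[store(tab, q, 4*q + 4)[h] + 2] - 1 <==> buf[2] > 10)).
Check whether (!((buf[3] <= 1 <==> 2*store(tab, -3, -8)[h] != 3) || (store(tab, -3, -8)[store(tab, -3, -8)[h] + 2] >= -5 <==> buf[2] > 10))) && q == -3 implies it.
Every state satisfying the precondition satisfies the weakest precondition: the implication holds.
Answer: valid


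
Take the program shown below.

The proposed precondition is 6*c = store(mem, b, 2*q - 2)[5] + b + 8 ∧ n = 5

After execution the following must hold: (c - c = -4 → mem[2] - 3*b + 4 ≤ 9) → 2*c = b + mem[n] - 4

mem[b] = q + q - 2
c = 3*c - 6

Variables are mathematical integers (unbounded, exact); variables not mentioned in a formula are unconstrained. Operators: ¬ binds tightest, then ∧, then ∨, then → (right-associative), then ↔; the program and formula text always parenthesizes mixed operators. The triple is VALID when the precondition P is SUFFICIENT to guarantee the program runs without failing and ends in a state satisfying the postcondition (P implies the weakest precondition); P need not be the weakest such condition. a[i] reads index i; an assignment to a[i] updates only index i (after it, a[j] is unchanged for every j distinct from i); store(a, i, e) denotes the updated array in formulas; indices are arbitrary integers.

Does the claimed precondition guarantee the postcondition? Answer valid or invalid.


Working backward. After the program, the postcondition (c - c = -4 → mem[2] - 3*b + 4 ≤ 9) → 2*c = b + mem[n] - 4 must hold; in canonical form it is 2*c = mem[n] + b - 4.
Before c := 3*c - 6: 6*c = mem[n] + b + 8
Before mem[b] := q + q - 2: 6*c = store(mem, b, 2*q - 2)[n] + b + 8
The weakest precondition is 6*c = store(mem, b, 2*q - 2)[n] + b + 8.
Check whether 6*c = store(mem, b, 2*q - 2)[5] + b + 8 ∧ n = 5 implies it.
Every state satisfying the precondition satisfies the weakest precondition: the implication holds.
Answer: valid


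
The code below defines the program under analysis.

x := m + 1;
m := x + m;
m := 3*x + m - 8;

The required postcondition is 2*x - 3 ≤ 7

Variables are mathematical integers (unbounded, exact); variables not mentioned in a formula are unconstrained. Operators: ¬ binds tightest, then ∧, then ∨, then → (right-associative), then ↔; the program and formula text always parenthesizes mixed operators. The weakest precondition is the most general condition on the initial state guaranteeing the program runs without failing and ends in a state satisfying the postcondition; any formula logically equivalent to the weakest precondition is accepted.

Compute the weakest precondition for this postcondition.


Working backward. After the program, the postcondition 2*x - 3 ≤ 7 must hold; in canonical form it is 2*x ≤ 10.
Before m := 3*x + m - 8: 2*x ≤ 10
Before m := x + m: 2*x ≤ 10
Before x := m + 1: 2*m ≤ 8
Answer: WP = 2*m ≤ 8


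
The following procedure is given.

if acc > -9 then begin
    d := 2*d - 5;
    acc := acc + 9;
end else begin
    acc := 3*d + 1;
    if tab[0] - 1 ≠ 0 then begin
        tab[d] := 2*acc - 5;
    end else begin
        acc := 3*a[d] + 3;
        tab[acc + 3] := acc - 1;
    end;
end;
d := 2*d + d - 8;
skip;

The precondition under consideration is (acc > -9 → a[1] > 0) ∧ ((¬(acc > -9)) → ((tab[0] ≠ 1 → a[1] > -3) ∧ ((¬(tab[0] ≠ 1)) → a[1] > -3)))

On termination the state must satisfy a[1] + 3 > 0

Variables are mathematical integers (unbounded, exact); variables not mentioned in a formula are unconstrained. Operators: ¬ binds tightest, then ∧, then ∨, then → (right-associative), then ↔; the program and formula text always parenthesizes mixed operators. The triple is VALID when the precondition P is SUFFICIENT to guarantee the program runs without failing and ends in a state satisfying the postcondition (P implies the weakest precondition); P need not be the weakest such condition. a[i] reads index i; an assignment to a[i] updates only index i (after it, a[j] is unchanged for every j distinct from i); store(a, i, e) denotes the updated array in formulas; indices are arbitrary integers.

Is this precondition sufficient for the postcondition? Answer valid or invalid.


Working backward. After the program, the postcondition a[1] + 3 > 0 must hold; in canonical form it is a[1] > -3.
Before skip: a[1] > -3
Before d := 2*d + d - 8: a[1] > -3
Then branch requires a[1] > -3; else branch requires (tab[0] ≠ 1 → a[1] > -3) ∧ ((¬(tab[0] ≠ 1)) → a[1] > -3).
Before the if: (acc > -9 → a[1] > -3) ∧ ((¬(acc > -9)) → ((tab[0] ≠ 1 → a[1] > -3) ∧ ((¬(tab[0] ≠ 1)) → a[1] > -3)))
The weakest precondition is (acc > -9 → a[1] > -3) ∧ ((¬(acc > -9)) → ((tab[0] ≠ 1 → a[1] > -3) ∧ ((¬(tab[0] ≠ 1)) → a[1] > -3))).
Check whether (acc > -9 → a[1] > 0) ∧ ((¬(acc > -9)) → ((tab[0] ≠ 1 → a[1] > -3) ∧ ((¬(tab[0] ≠ 1)) → a[1] > -3))) implies it.
Every state satisfying the precondition satisfies the weakest precondition: the implication holds.
Answer: valid
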